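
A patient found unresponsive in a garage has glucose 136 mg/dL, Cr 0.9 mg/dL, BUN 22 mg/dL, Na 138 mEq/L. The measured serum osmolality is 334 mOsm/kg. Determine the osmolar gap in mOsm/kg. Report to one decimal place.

42.6 mOsm/kg

Calculated osmolality = 2·Na + glucose/18 + BUN/2.8
= 2·138 + 136/18 + 22/2.8
= 276 + 7.56 + 7.86
= 291.42 mOsm/kg ≈ 291.4 mOsm/kg
Osmolar gap = measured − calculated = 334 − 291.4 = 42.6 mOsm/kg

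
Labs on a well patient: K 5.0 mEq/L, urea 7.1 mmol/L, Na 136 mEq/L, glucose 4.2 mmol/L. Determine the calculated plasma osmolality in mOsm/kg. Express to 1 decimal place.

Calculated osmolality = 2·Na + glucose + urea
= 2·136 + 4.2 + 7.1
= 272 + 4.20 + 7.10
= 283.3 mOsm/kg

283.3 mOsm/kg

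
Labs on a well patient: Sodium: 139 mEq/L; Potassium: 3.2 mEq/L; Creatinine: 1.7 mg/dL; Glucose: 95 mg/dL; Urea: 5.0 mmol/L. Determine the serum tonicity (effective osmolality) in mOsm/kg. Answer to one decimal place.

283.3 mOsm/kg

Effective osmolality excludes urea (freely permeant across cell membranes):
2·Na + glucose/18
= 2·139 + 95/18
= 278 + 5.28
= 283.28 mOsm/kg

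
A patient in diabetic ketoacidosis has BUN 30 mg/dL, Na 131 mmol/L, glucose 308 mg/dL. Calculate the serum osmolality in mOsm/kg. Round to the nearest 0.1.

Calculated osmolality = 2·Na + glucose/18 + BUN/2.8
= 2·131 + 308/18 + 30/2.8
= 262 + 17.11 + 10.71
= 289.82 mOsm/kg

289.8 mOsm/kg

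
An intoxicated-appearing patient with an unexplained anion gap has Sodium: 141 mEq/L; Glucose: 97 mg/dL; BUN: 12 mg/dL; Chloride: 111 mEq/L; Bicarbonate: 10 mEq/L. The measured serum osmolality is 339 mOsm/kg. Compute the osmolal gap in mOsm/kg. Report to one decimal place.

Calculated osmolality = 2·Na + glucose/18 + BUN/2.8
= 2·141 + 97/18 + 12/2.8
= 282 + 5.39 + 4.29
= 291.68 mOsm/kg ≈ 291.7 mOsm/kg
Osmolar gap = measured − calculated = 339 − 291.7 = 47.3 mOsm/kg

47.3 mOsm/kg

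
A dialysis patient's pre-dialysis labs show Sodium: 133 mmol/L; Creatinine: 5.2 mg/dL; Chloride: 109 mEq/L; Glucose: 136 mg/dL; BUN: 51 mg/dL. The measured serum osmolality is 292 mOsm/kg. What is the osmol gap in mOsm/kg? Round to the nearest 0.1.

Calculated osmolality = 2·Na + glucose/18 + BUN/2.8
= 2·133 + 136/18 + 51/2.8
= 266 + 7.56 + 18.21
= 291.77 mOsm/kg ≈ 291.8 mOsm/kg
Osmolar gap = measured − calculated = 292 − 291.8 = 0.2 mOsm/kg

0.2 mOsm/kg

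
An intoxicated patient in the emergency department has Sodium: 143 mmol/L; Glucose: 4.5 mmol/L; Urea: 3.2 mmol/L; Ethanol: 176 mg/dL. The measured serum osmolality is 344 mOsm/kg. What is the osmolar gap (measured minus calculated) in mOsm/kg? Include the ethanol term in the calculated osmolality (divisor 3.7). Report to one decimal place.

2.7 mOsm/kg

Calculated osmolality = 2·Na + glucose + urea + ethanol/3.7
= 2·143 + 4.5 + 3.2 + 176/3.7
= 286 + 4.50 + 3.20 + 47.57
= 341.27 mOsm/kg ≈ 341.3 mOsm/kg
Osmolar gap = measured − calculated = 344 − 341.3 = 2.7 mOsm/kg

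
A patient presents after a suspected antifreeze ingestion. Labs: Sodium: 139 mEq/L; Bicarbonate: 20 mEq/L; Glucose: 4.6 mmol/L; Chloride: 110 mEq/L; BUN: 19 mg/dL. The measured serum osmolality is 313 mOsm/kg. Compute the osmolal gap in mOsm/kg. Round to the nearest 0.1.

Calculated osmolality = 2·Na + glucose + BUN/2.8
= 2·139 + 4.6 + 19/2.8
= 278 + 4.60 + 6.79
= 289.39 mOsm/kg ≈ 289.4 mOsm/kg
Osmolar gap = measured − calculated = 313 − 289.4 = 23.6 mOsm/kg

23.6 mOsm/kg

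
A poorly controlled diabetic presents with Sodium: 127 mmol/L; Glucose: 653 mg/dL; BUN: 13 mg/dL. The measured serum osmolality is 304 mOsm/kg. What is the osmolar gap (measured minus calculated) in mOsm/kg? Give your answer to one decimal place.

9.1 mOsm/kg

Calculated osmolality = 2·Na + glucose/18 + BUN/2.8
= 2·127 + 653/18 + 13/2.8
= 254 + 36.28 + 4.64
= 294.92 mOsm/kg ≈ 294.9 mOsm/kg
Osmolar gap = measured − calculated = 304 − 294.9 = 9.1 mOsm/kg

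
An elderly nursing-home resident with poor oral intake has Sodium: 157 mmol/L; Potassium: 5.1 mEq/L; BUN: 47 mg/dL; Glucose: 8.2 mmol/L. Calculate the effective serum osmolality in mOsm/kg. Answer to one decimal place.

Effective osmolality excludes urea (freely permeant across cell membranes):
2·Na + glucose
= 2·157 + 8.2
= 314 + 8.2
= 322.2 mOsm/kg

322.2 mOsm/kg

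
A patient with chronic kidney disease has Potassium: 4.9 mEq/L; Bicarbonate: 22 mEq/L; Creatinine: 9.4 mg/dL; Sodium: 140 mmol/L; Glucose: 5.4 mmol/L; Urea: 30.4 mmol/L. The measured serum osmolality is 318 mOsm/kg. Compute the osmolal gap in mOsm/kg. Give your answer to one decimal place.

Calculated osmolality = 2·Na + glucose + urea
= 2·140 + 5.4 + 30.4
= 280 + 5.40 + 30.40
= 315.8 mOsm/kg ≈ 315.8 mOsm/kg
Osmolar gap = measured − calculated = 318 − 315.8 = 2.2 mOsm/kg

2.2 mOsm/kg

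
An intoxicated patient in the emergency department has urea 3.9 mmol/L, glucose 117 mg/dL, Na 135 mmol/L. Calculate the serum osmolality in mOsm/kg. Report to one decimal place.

Calculated osmolality = 2·Na + glucose/18 + urea
= 2·135 + 117/18 + 3.9
= 270 + 6.50 + 3.90
= 280.4 mOsm/kg

280.4 mOsm/kg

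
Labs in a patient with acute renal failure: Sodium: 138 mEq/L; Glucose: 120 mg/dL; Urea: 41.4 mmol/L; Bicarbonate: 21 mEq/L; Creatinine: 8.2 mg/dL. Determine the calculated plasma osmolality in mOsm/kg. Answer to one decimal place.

Calculated osmolality = 2·Na + glucose/18 + urea
= 2·138 + 120/18 + 41.4
= 276 + 6.67 + 41.40
= 324.07 mOsm/kg

324.1 mOsm/kg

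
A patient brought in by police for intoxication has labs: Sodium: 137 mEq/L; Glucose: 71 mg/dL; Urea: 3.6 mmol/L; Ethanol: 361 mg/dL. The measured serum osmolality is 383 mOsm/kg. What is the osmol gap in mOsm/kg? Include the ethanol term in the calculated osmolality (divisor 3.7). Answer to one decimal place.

3.9 mOsm/kg

Calculated osmolality = 2·Na + glucose/18 + urea + ethanol/3.7
= 2·137 + 71/18 + 3.6 + 361/3.7
= 274 + 3.94 + 3.60 + 97.57
= 379.11 mOsm/kg ≈ 379.1 mOsm/kg
Osmolar gap = measured − calculated = 383 − 379.1 = 3.9 mOsm/kg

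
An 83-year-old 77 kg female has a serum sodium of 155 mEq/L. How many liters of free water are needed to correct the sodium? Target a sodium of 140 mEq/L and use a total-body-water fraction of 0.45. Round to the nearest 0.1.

3.7 L

TBW = 0.45 · 77 = 34.65 L
Free water deficit = TBW · (Na/140 − 1)
= 34.65 · (155/140 − 1)
= 34.65 · 0.1071
= 3.71 L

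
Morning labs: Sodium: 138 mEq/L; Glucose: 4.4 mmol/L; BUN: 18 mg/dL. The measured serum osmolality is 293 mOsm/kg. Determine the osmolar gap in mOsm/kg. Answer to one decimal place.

Calculated osmolality = 2·Na + glucose + BUN/2.8
= 2·138 + 4.4 + 18/2.8
= 276 + 4.40 + 6.43
= 286.83 mOsm/kg ≈ 286.8 mOsm/kg
Osmolar gap = measured − calculated = 293 − 286.8 = 6.2 mOsm/kg

6.2 mOsm/kg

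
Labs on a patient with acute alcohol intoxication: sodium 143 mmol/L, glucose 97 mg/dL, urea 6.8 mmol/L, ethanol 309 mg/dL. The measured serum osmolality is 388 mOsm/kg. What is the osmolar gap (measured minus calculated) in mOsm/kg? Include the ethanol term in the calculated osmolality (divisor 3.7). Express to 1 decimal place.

6.3 mOsm/kg

Calculated osmolality = 2·Na + glucose/18 + urea + ethanol/3.7
= 2·143 + 97/18 + 6.8 + 309/3.7
= 286 + 5.39 + 6.80 + 83.51
= 381.7 mOsm/kg ≈ 381.7 mOsm/kg
Osmolar gap = measured − calculated = 388 − 381.7 = 6.3 mOsm/kg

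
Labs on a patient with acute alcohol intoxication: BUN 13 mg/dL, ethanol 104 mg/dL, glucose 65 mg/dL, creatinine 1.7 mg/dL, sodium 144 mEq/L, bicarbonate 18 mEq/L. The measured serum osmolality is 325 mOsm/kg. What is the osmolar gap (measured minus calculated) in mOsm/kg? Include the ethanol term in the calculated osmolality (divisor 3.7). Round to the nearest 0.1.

Calculated osmolality = 2·Na + glucose/18 + BUN/2.8 + ethanol/3.7
= 2·144 + 65/18 + 13/2.8 + 104/3.7
= 288 + 3.61 + 4.64 + 28.11
= 324.36 mOsm/kg ≈ 324.4 mOsm/kg
Osmolar gap = measured − calculated = 325 − 324.4 = 0.6 mOsm/kg

0.6 mOsm/kg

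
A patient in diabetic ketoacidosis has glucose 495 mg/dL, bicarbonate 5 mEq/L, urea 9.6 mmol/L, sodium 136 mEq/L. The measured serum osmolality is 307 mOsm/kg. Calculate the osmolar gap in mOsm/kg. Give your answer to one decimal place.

Calculated osmolality = 2·Na + glucose/18 + urea
= 2·136 + 495/18 + 9.6
= 272 + 27.50 + 9.60
= 309.1 mOsm/kg ≈ 309.1 mOsm/kg
Osmolar gap = measured − calculated = 307 − 309.1 = -2.1 mOsm/kg

-2.1 mOsm/kg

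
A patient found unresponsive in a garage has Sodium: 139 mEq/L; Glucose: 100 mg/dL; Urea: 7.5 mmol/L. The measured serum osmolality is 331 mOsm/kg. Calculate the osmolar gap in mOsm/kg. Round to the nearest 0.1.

39.9 mOsm/kg

Calculated osmolality = 2·Na + glucose/18 + urea
= 2·139 + 100/18 + 7.5
= 278 + 5.56 + 7.50
= 291.06 mOsm/kg ≈ 291.1 mOsm/kg
Osmolar gap = measured − calculated = 331 − 291.1 = 39.9 mOsm/kg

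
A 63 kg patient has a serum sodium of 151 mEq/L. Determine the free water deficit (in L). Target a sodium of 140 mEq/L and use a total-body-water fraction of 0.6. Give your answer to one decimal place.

3.0 L

TBW = 0.6 · 63 = 37.8 L
Free water deficit = TBW · (Na/140 − 1)
= 37.8 · (151/140 − 1)
= 37.8 · 0.0786
= 2.97 L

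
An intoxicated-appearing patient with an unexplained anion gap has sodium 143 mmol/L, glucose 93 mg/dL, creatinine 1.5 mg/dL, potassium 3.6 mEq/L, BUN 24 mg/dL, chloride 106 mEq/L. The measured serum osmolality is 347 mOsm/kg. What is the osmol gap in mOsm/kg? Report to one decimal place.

Calculated osmolality = 2·Na + glucose/18 + BUN/2.8
= 2·143 + 93/18 + 24/2.8
= 286 + 5.17 + 8.57
= 299.74 mOsm/kg ≈ 299.7 mOsm/kg
Osmolar gap = measured − calculated = 347 − 299.7 = 47.3 mOsm/kg

47.3 mOsm/kg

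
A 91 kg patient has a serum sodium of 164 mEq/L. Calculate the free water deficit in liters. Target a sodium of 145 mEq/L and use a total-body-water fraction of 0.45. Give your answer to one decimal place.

5.4 L

TBW = 0.45 · 91 = 40.95 L
Free water deficit = TBW · (Na/145 − 1)
= 40.95 · (164/145 − 1)
= 40.95 · 0.131
= 5.36 L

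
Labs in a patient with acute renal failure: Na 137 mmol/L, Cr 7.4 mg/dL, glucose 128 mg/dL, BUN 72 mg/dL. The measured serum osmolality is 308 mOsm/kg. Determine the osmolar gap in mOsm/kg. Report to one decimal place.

Calculated osmolality = 2·Na + glucose/18 + BUN/2.8
= 2·137 + 128/18 + 72/2.8
= 274 + 7.11 + 25.71
= 306.82 mOsm/kg ≈ 306.8 mOsm/kg
Osmolar gap = measured − calculated = 308 − 306.8 = 1.2 mOsm/kg

1.2 mOsm/kg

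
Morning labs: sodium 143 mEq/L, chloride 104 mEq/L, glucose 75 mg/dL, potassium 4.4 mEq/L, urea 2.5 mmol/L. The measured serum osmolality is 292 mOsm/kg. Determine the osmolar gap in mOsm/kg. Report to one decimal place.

-0.7 mOsm/kg

Calculated osmolality = 2·Na + glucose/18 + urea
= 2·143 + 75/18 + 2.5
= 286 + 4.17 + 2.50
= 292.67 mOsm/kg ≈ 292.7 mOsm/kg
Osmolar gap = measured − calculated = 292 − 292.7 = -0.7 mOsm/kg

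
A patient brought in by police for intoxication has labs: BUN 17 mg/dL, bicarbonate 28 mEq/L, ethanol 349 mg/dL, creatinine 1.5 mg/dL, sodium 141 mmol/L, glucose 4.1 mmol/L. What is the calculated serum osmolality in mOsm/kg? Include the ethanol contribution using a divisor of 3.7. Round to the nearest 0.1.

386.5 mOsm/kg

Calculated osmolality = 2·Na + glucose + BUN/2.8 + ethanol/3.7
= 2·141 + 4.1 + 17/2.8 + 349/3.7
= 282 + 4.10 + 6.07 + 94.32
= 386.49 mOsm/kg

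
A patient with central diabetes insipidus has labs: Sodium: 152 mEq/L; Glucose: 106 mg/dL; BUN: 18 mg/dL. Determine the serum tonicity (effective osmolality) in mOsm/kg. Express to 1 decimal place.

Effective osmolality excludes urea (freely permeant across cell membranes):
2·Na + glucose/18
= 2·152 + 106/18
= 304 + 5.89
= 309.89 mOsm/kg

309.9 mOsm/kg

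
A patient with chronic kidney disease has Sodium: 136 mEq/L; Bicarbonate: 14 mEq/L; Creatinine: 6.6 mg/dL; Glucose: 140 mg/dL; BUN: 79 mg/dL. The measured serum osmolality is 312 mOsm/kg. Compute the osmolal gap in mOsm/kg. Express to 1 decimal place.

4.0 mOsm/kg

Calculated osmolality = 2·Na + glucose/18 + BUN/2.8
= 2·136 + 140/18 + 79/2.8
= 272 + 7.78 + 28.21
= 307.99 mOsm/kg ≈ 308.0 mOsm/kg
Osmolar gap = measured − calculated = 312 − 308.0 = 4.0 mOsm/kg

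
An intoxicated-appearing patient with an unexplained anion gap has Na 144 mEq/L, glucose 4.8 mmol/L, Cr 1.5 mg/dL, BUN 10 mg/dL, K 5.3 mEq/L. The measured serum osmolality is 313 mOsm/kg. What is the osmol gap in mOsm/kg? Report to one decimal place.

Calculated osmolality = 2·Na + glucose + BUN/2.8
= 2·144 + 4.8 + 10/2.8
= 288 + 4.80 + 3.57
= 296.37 mOsm/kg ≈ 296.4 mOsm/kg
Osmolar gap = measured − calculated = 313 − 296.4 = 16.6 mOsm/kg

16.6 mOsm/kg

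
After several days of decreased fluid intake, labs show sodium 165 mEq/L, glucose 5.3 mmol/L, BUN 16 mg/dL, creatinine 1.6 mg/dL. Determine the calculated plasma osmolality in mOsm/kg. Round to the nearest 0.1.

Calculated osmolality = 2·Na + glucose + BUN/2.8
= 2·165 + 5.3 + 16/2.8
= 330 + 5.30 + 5.71
= 341.01 mOsm/kg

341.0 mOsm/kg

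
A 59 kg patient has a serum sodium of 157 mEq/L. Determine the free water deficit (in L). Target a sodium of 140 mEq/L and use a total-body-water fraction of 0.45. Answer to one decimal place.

3.2 L

TBW = 0.45 · 59 = 26.55 L
Free water deficit = TBW · (Na/140 − 1)
= 26.55 · (157/140 − 1)
= 26.55 · 0.1214
= 3.22 L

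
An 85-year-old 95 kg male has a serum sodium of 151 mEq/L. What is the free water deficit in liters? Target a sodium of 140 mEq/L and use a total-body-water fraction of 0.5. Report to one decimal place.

TBW = 0.5 · 95 = 47.5 L
Free water deficit = TBW · (Na/140 − 1)
= 47.5 · (151/140 − 1)
= 47.5 · 0.0786
= 3.73 L

3.7 L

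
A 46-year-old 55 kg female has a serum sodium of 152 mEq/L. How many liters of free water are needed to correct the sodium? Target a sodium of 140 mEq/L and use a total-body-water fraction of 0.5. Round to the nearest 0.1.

2.4 L

TBW = 0.5 · 55 = 27.5 L
Free water deficit = TBW · (Na/140 − 1)
= 27.5 · (152/140 − 1)
= 27.5 · 0.0857
= 2.36 L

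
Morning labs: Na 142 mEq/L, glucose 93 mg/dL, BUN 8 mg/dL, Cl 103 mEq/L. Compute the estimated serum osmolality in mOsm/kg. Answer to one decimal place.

292.0 mOsm/kg

Calculated osmolality = 2·Na + glucose/18 + BUN/2.8
= 2·142 + 93/18 + 8/2.8
= 284 + 5.17 + 2.86
= 292.03 mOsm/kg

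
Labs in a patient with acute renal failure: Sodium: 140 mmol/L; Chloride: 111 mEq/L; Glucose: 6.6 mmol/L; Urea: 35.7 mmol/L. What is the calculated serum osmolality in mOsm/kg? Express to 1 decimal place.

Calculated osmolality = 2·Na + glucose + urea
= 2·140 + 6.6 + 35.7
= 280 + 6.60 + 35.70
= 322.3 mOsm/kg

322.3 mOsm/kg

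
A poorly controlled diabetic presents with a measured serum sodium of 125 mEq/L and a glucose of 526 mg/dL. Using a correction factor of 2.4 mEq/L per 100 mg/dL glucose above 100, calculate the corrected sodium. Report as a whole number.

Corrected Na = measured Na + 2.4 · (glucose − 100)/100
= 125 + 2.4 · (526 − 100)/100
= 125 + 10.2
= 135.2 mEq/L

135 mEq/L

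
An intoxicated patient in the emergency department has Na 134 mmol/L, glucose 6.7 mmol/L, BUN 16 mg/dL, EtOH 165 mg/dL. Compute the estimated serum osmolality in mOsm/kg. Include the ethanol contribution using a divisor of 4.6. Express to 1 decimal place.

Calculated osmolality = 2·Na + glucose + BUN/2.8 + ethanol/4.6
= 2·134 + 6.7 + 16/2.8 + 165/4.6
= 268 + 6.70 + 5.71 + 35.87
= 316.28 mOsm/kg

316.3 mOsm/kg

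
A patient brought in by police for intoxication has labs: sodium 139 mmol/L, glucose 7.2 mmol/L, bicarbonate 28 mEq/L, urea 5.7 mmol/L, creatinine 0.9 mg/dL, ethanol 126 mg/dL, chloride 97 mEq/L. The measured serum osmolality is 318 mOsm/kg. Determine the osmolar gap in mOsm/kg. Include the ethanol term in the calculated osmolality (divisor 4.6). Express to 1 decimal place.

-0.3 mOsm/kg

Calculated osmolality = 2·Na + glucose + urea + ethanol/4.6
= 2·139 + 7.2 + 5.7 + 126/4.6
= 278 + 7.20 + 5.70 + 27.39
= 318.29 mOsm/kg ≈ 318.3 mOsm/kg
Osmolar gap = measured − calculated = 318 − 318.3 = -0.3 mOsm/kg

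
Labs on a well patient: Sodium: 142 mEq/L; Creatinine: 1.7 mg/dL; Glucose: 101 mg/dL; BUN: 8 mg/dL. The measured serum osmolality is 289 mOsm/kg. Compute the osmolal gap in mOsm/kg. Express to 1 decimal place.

Calculated osmolality = 2·Na + glucose/18 + BUN/2.8
= 2·142 + 101/18 + 8/2.8
= 284 + 5.61 + 2.86
= 292.47 mOsm/kg ≈ 292.5 mOsm/kg
Osmolar gap = measured − calculated = 289 − 292.5 = -3.5 mOsm/kg

-3.5 mOsm/kg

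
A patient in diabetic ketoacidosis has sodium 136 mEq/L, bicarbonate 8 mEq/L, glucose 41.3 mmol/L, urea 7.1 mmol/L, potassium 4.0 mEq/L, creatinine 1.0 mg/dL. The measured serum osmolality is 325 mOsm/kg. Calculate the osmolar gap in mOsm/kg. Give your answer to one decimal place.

Calculated osmolality = 2·Na + glucose + urea
= 2·136 + 41.3 + 7.1
= 272 + 41.30 + 7.10
= 320.4 mOsm/kg ≈ 320.4 mOsm/kg
Osmolar gap = measured − calculated = 325 − 320.4 = 4.6 mOsm/kg

4.6 mOsm/kg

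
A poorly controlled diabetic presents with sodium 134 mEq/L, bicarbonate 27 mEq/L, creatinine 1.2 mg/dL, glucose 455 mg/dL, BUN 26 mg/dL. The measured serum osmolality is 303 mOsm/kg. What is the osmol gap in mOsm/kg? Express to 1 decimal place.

0.4 mOsm/kg

Calculated osmolality = 2·Na + glucose/18 + BUN/2.8
= 2·134 + 455/18 + 26/2.8
= 268 + 25.28 + 9.29
= 302.57 mOsm/kg ≈ 302.6 mOsm/kg
Osmolar gap = measured − calculated = 303 − 302.6 = 0.4 mOsm/kg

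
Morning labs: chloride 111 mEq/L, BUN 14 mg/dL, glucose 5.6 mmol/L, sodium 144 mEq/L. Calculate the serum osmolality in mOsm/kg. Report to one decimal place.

298.6 mOsm/kg

Calculated osmolality = 2·Na + glucose + BUN/2.8
= 2·144 + 5.6 + 14/2.8
= 288 + 5.60 + 5
= 298.6 mOsm/kg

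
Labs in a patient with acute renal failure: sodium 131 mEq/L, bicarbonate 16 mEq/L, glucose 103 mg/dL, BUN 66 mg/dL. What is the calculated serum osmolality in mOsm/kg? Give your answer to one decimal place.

291.3 mOsm/kg

Calculated osmolality = 2·Na + glucose/18 + BUN/2.8
= 2·131 + 103/18 + 66/2.8
= 262 + 5.72 + 23.57
= 291.29 mOsm/kg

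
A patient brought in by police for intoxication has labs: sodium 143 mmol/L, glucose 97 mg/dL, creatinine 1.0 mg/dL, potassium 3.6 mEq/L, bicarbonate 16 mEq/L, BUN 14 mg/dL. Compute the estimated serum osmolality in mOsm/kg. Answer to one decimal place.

296.4 mOsm/kg

Calculated osmolality = 2·Na + glucose/18 + BUN/2.8
= 2·143 + 97/18 + 14/2.8
= 286 + 5.39 + 5
= 296.39 mOsm/kg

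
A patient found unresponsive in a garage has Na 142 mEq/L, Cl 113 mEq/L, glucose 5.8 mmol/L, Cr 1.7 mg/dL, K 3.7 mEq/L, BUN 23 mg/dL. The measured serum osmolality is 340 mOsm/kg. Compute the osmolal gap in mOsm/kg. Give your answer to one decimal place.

42.0 mOsm/kg

Calculated osmolality = 2·Na + glucose + BUN/2.8
= 2·142 + 5.8 + 23/2.8
= 284 + 5.80 + 8.21
= 298.01 mOsm/kg ≈ 298.0 mOsm/kg
Osmolar gap = measured − calculated = 340 − 298.0 = 42.0 mOsm/kg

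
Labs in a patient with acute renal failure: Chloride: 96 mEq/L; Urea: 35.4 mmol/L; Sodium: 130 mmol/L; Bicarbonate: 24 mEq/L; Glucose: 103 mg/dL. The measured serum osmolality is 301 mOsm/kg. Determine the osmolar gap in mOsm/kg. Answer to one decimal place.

-0.1 mOsm/kg

Calculated osmolality = 2·Na + glucose/18 + urea
= 2·130 + 103/18 + 35.4
= 260 + 5.72 + 35.40
= 301.12 mOsm/kg ≈ 301.1 mOsm/kg
Osmolar gap = measured − calculated = 301 − 301.1 = -0.1 mOsm/kg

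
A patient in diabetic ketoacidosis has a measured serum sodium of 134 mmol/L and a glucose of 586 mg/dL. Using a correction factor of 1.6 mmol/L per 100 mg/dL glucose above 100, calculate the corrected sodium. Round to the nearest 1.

142 mmol/L

Corrected Na = measured Na + 1.6 · (glucose − 100)/100
= 134 + 1.6 · (586 − 100)/100
= 134 + 7.8
= 141.8 mmol/L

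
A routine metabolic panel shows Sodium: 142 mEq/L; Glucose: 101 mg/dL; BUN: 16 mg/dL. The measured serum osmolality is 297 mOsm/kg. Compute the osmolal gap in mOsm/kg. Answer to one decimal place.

Calculated osmolality = 2·Na + glucose/18 + BUN/2.8
= 2·142 + 101/18 + 16/2.8
= 284 + 5.61 + 5.71
= 295.32 mOsm/kg ≈ 295.3 mOsm/kg
Osmolar gap = measured − calculated = 297 − 295.3 = 1.7 mOsm/kg

1.7 mOsm/kg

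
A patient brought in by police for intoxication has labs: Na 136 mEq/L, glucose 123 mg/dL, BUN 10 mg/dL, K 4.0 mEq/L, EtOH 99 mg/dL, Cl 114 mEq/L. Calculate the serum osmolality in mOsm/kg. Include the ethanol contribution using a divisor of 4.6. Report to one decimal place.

Calculated osmolality = 2·Na + glucose/18 + BUN/2.8 + ethanol/4.6
= 2·136 + 123/18 + 10/2.8 + 99/4.6
= 272 + 6.83 + 3.57 + 21.52
= 303.92 mOsm/kg

303.9 mOsm/kg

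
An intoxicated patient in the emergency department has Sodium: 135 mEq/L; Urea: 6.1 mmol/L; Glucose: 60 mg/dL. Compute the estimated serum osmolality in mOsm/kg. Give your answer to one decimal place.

279.4 mOsm/kg

Calculated osmolality = 2·Na + glucose/18 + urea
= 2·135 + 60/18 + 6.1
= 270 + 3.33 + 6.10
= 279.43 mOsm/kg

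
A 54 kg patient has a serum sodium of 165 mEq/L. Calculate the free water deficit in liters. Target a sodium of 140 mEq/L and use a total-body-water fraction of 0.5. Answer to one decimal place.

TBW = 0.5 · 54 = 27 L
Free water deficit = TBW · (Na/140 − 1)
= 27 · (165/140 − 1)
= 27 · 0.1786
= 4.82 L

4.8 L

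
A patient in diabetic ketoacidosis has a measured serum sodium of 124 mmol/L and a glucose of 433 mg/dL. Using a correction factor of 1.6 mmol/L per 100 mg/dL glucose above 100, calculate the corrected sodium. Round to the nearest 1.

Corrected Na = measured Na + 1.6 · (glucose − 100)/100
= 124 + 1.6 · (433 − 100)/100
= 124 + 5.3
= 129.3 mmol/L

129 mmol/L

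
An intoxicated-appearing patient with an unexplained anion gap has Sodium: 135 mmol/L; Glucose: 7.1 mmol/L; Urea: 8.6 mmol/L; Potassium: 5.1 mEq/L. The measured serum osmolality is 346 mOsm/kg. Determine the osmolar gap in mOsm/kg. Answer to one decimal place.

60.3 mOsm/kg

Calculated osmolality = 2·Na + glucose + urea
= 2·135 + 7.1 + 8.6
= 270 + 7.10 + 8.60
= 285.7 mOsm/kg ≈ 285.7 mOsm/kg
Osmolar gap = measured − calculated = 346 − 285.7 = 60.3 mOsm/kg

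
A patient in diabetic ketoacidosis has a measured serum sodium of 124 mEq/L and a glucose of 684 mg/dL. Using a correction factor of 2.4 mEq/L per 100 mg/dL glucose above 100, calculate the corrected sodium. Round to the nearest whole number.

138 mEq/L

Corrected Na = measured Na + 2.4 · (glucose − 100)/100
= 124 + 2.4 · (684 − 100)/100
= 124 + 14
= 138 mEq/L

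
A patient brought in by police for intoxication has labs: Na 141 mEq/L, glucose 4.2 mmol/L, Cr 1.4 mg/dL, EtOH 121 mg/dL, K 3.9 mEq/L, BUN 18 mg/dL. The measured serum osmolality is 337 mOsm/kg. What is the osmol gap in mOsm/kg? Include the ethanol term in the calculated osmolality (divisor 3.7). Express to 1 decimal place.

11.7 mOsm/kg

Calculated osmolality = 2·Na + glucose + BUN/2.8 + ethanol/3.7
= 2·141 + 4.2 + 18/2.8 + 121/3.7
= 282 + 4.20 + 6.43 + 32.70
= 325.33 mOsm/kg ≈ 325.3 mOsm/kg
Osmolar gap = measured − calculated = 337 − 325.3 = 11.7 mOsm/kg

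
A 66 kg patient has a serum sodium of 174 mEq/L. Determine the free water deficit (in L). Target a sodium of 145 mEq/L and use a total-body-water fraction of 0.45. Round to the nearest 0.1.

5.9 L

TBW = 0.45 · 66 = 29.7 L
Free water deficit = TBW · (Na/145 − 1)
= 29.7 · (174/145 − 1)
= 29.7 · 0.2
= 5.94 L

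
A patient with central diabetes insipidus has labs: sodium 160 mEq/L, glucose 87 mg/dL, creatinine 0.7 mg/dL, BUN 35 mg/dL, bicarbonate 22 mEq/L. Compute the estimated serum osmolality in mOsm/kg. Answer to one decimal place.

337.3 mOsm/kg

Calculated osmolality = 2·Na + glucose/18 + BUN/2.8
= 2·160 + 87/18 + 35/2.8
= 320 + 4.83 + 12.50
= 337.33 mOsm/kg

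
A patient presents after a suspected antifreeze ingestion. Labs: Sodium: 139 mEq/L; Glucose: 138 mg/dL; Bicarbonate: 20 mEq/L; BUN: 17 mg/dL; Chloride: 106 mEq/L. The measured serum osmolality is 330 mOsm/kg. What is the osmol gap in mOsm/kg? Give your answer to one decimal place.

38.3 mOsm/kg

Calculated osmolality = 2·Na + glucose/18 + BUN/2.8
= 2·139 + 138/18 + 17/2.8
= 278 + 7.67 + 6.07
= 291.74 mOsm/kg ≈ 291.7 mOsm/kg
Osmolar gap = measured − calculated = 330 − 291.7 = 38.3 mOsm/kg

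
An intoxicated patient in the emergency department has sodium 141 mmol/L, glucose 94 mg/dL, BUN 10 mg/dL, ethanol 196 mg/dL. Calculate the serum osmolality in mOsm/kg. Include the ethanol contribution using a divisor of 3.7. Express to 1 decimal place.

Calculated osmolality = 2·Na + glucose/18 + BUN/2.8 + ethanol/3.7
= 2·141 + 94/18 + 10/2.8 + 196/3.7
= 282 + 5.22 + 3.57 + 52.97
= 343.76 mOsm/kg

343.8 mOsm/kg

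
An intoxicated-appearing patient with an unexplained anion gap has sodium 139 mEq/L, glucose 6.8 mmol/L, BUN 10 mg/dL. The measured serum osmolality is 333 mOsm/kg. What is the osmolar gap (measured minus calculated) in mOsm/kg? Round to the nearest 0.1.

Calculated osmolality = 2·Na + glucose + BUN/2.8
= 2·139 + 6.8 + 10/2.8
= 278 + 6.80 + 3.57
= 288.37 mOsm/kg ≈ 288.4 mOsm/kg
Osmolar gap = measured − calculated = 333 − 288.4 = 44.6 mOsm/kg

44.6 mOsm/kg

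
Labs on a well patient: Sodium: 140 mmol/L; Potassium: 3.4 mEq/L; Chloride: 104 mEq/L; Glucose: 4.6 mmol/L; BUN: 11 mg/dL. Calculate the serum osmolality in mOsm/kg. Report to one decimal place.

288.5 mOsm/kg

Calculated osmolality = 2·Na + glucose + BUN/2.8
= 2·140 + 4.6 + 11/2.8
= 280 + 4.60 + 3.93
= 288.53 mOsm/kg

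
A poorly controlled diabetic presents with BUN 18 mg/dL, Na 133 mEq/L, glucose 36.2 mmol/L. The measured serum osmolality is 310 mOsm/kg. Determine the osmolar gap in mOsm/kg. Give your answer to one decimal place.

Calculated osmolality = 2·Na + glucose + BUN/2.8
= 2·133 + 36.2 + 18/2.8
= 266 + 36.20 + 6.43
= 308.63 mOsm/kg ≈ 308.6 mOsm/kg
Osmolar gap = measured − calculated = 310 − 308.6 = 1.4 mOsm/kg

1.4 mOsm/kg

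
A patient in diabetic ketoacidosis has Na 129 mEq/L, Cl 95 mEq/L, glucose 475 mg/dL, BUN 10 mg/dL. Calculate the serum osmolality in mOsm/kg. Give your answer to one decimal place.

288.0 mOsm/kg

Calculated osmolality = 2·Na + glucose/18 + BUN/2.8
= 2·129 + 475/18 + 10/2.8
= 258 + 26.39 + 3.57
= 287.96 mOsm/kg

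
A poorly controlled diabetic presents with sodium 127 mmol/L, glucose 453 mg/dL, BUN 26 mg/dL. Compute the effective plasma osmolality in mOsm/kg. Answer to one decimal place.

Effective osmolality excludes urea (freely permeant across cell membranes):
2·Na + glucose/18
= 2·127 + 453/18
= 254 + 25.17
= 279.17 mOsm/kg

279.2 mOsm/kg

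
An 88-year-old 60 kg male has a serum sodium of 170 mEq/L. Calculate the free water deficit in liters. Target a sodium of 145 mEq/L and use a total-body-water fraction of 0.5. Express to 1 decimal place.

TBW = 0.5 · 60 = 30 L
Free water deficit = TBW · (Na/145 − 1)
= 30 · (170/145 − 1)
= 30 · 0.1724
= 5.17 L

5.2 L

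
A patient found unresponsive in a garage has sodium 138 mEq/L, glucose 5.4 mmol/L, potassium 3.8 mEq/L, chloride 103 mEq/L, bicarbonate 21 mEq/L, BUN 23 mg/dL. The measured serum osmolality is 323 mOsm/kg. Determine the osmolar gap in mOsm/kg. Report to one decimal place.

33.4 mOsm/kg

Calculated osmolality = 2·Na + glucose + BUN/2.8
= 2·138 + 5.4 + 23/2.8
= 276 + 5.40 + 8.21
= 289.61 mOsm/kg ≈ 289.6 mOsm/kg
Osmolar gap = measured − calculated = 323 − 289.6 = 33.4 mOsm/kg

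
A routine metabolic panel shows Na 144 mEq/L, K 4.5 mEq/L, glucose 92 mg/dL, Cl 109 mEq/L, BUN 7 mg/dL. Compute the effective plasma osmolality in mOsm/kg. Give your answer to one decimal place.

Effective osmolality excludes urea (freely permeant across cell membranes):
2·Na + glucose/18
= 2·144 + 92/18
= 288 + 5.11
= 293.11 mOsm/kg

293.1 mOsm/kg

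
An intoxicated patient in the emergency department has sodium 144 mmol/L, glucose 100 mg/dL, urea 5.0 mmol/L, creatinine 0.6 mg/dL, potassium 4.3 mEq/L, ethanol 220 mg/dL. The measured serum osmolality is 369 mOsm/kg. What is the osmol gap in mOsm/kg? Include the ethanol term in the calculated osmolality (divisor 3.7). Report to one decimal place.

11.0 mOsm/kg

Calculated osmolality = 2·Na + glucose/18 + urea + ethanol/3.7
= 2·144 + 100/18 + 5 + 220/3.7
= 288 + 5.56 + 5 + 59.46
= 358.02 mOsm/kg ≈ 358.0 mOsm/kg
Osmolar gap = measured − calculated = 369 − 358.0 = 11.0 mOsm/kg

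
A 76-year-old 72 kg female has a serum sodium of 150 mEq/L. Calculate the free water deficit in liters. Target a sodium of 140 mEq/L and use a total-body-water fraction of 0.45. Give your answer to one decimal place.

TBW = 0.45 · 72 = 32.4 L
Free water deficit = TBW · (Na/140 − 1)
= 32.4 · (150/140 − 1)
= 32.4 · 0.0714
= 2.31 L

2.3 L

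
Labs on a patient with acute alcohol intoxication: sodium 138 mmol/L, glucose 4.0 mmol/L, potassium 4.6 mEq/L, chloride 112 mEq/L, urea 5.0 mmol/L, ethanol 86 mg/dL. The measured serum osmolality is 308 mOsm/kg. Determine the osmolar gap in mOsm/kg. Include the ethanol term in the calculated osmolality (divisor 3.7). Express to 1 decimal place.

Calculated osmolality = 2·Na + glucose + urea + ethanol/3.7
= 2·138 + 4 + 5 + 86/3.7
= 276 + 4 + 5 + 23.24
= 308.24 mOsm/kg ≈ 308.2 mOsm/kg
Osmolar gap = measured − calculated = 308 − 308.2 = -0.2 mOsm/kg

-0.2 mOsm/kg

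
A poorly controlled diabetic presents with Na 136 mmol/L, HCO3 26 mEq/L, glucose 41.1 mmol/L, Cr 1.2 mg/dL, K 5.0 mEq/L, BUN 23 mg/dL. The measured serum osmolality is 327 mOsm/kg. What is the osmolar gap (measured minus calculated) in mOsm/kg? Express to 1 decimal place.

Calculated osmolality = 2·Na + glucose + BUN/2.8
= 2·136 + 41.1 + 23/2.8
= 272 + 41.10 + 8.21
= 321.31 mOsm/kg ≈ 321.3 mOsm/kg
Osmolar gap = measured − calculated = 327 − 321.3 = 5.7 mOsm/kg

5.7 mOsm/kg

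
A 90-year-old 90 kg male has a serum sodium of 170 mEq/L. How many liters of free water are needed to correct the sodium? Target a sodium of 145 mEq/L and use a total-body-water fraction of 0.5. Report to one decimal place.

TBW = 0.5 · 90 = 45 L
Free water deficit = TBW · (Na/145 − 1)
= 45 · (170/145 − 1)
= 45 · 0.1724
= 7.76 L

7.8 L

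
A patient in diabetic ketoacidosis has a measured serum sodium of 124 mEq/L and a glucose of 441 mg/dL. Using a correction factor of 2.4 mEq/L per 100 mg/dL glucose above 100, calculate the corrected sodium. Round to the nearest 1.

Corrected Na = measured Na + 2.4 · (glucose − 100)/100
= 124 + 2.4 · (441 − 100)/100
= 124 + 8.2
= 132.2 mEq/L

132 mEq/L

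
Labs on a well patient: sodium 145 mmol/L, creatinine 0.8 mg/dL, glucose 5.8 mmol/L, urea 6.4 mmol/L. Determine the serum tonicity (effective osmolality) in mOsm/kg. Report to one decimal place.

Effective osmolality excludes urea (freely permeant across cell membranes):
2·Na + glucose
= 2·145 + 5.8
= 290 + 5.8
= 295.8 mOsm/kg

295.8 mOsm/kg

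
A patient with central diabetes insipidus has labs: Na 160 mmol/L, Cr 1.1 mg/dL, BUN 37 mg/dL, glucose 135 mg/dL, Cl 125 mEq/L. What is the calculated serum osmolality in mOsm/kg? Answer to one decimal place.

Calculated osmolality = 2·Na + glucose/18 + BUN/2.8
= 2·160 + 135/18 + 37/2.8
= 320 + 7.50 + 13.21
= 340.71 mOsm/kg

340.7 mOsm/kg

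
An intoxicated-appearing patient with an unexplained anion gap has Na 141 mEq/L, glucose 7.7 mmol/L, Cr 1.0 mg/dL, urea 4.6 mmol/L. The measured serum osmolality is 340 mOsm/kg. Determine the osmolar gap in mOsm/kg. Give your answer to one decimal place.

45.7 mOsm/kg

Calculated osmolality = 2·Na + glucose + urea
= 2·141 + 7.7 + 4.6
= 282 + 7.70 + 4.60
= 294.3 mOsm/kg ≈ 294.3 mOsm/kg
Osmolar gap = measured − calculated = 340 − 294.3 = 45.7 mOsm/kg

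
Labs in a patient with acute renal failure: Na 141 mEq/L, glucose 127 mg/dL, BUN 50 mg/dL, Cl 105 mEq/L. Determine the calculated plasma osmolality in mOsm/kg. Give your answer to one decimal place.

Calculated osmolality = 2·Na + glucose/18 + BUN/2.8
= 2·141 + 127/18 + 50/2.8
= 282 + 7.06 + 17.86
= 306.92 mOsm/kg

306.9 mOsm/kg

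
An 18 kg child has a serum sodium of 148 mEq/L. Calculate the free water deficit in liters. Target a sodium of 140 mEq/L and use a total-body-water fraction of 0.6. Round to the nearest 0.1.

0.6 L

TBW = 0.6 · 18 = 10.8 L
Free water deficit = TBW · (Na/140 − 1)
= 10.8 · (148/140 − 1)
= 10.8 · 0.0571
= 0.62 L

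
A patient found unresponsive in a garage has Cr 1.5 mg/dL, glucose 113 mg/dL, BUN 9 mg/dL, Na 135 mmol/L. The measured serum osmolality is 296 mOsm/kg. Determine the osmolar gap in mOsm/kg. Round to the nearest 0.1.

Calculated osmolality = 2·Na + glucose/18 + BUN/2.8
= 2·135 + 113/18 + 9/2.8
= 270 + 6.28 + 3.21
= 279.49 mOsm/kg ≈ 279.5 mOsm/kg
Osmolar gap = measured − calculated = 296 − 279.5 = 16.5 mOsm/kg

16.5 mOsm/kg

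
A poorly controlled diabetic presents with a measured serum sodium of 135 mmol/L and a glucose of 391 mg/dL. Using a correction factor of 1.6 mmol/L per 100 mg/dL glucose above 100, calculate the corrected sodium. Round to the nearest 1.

140 mmol/L

Corrected Na = measured Na + 1.6 · (glucose − 100)/100
= 135 + 1.6 · (391 − 100)/100
= 135 + 4.7
= 139.7 mmol/L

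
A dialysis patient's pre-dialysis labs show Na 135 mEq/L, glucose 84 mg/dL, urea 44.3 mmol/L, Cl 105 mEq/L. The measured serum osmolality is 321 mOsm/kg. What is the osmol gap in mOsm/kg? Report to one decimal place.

2.0 mOsm/kg

Calculated osmolality = 2·Na + glucose/18 + urea
= 2·135 + 84/18 + 44.3
= 270 + 4.67 + 44.30
= 318.97 mOsm/kg ≈ 319.0 mOsm/kg
Osmolar gap = measured − calculated = 321 − 319.0 = 2.0 mOsm/kg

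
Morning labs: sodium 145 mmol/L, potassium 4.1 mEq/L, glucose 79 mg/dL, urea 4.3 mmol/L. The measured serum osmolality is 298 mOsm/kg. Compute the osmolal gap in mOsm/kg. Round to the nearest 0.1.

Calculated osmolality = 2·Na + glucose/18 + urea
= 2·145 + 79/18 + 4.3
= 290 + 4.39 + 4.30
= 298.69 mOsm/kg ≈ 298.7 mOsm/kg
Osmolar gap = measured − calculated = 298 − 298.7 = -0.7 mOsm/kg

-0.7 mOsm/kg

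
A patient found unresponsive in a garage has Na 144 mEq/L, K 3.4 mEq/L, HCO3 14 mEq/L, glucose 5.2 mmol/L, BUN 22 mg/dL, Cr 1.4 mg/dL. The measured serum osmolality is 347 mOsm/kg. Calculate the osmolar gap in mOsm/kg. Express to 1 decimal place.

45.9 mOsm/kg

Calculated osmolality = 2·Na + glucose + BUN/2.8
= 2·144 + 5.2 + 22/2.8
= 288 + 5.20 + 7.86
= 301.06 mOsm/kg ≈ 301.1 mOsm/kg
Osmolar gap = measured − calculated = 347 − 301.1 = 45.9 mOsm/kg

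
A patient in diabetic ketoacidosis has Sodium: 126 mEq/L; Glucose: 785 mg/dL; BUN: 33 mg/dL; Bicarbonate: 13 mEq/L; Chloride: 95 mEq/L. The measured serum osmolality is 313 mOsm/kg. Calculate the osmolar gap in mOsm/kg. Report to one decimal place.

5.6 mOsm/kg

Calculated osmolality = 2·Na + glucose/18 + BUN/2.8
= 2·126 + 785/18 + 33/2.8
= 252 + 43.61 + 11.79
= 307.4 mOsm/kg ≈ 307.4 mOsm/kg
Osmolar gap = measured − calculated = 313 − 307.4 = 5.6 mOsm/kg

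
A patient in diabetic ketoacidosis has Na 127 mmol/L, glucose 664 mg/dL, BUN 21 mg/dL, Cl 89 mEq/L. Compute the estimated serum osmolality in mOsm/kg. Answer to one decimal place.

Calculated osmolality = 2·Na + glucose/18 + BUN/2.8
= 2·127 + 664/18 + 21/2.8
= 254 + 36.89 + 7.50
= 298.39 mOsm/kg

298.4 mOsm/kg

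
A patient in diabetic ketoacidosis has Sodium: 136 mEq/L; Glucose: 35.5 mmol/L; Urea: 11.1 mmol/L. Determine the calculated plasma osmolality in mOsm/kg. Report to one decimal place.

318.6 mOsm/kg

Calculated osmolality = 2·Na + glucose + urea
= 2·136 + 35.5 + 11.1
= 272 + 35.50 + 11.10
= 318.6 mOsm/kg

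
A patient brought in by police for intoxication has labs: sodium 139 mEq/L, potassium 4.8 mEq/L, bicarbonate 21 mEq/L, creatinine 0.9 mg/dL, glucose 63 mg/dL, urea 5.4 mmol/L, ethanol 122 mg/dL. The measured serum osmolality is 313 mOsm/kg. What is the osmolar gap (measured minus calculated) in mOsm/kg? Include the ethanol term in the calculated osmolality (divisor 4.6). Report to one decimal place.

Calculated osmolality = 2·Na + glucose/18 + urea + ethanol/4.6
= 2·139 + 63/18 + 5.4 + 122/4.6
= 278 + 3.50 + 5.40 + 26.52
= 313.42 mOsm/kg ≈ 313.4 mOsm/kg
Osmolar gap = measured − calculated = 313 − 313.4 = -0.4 mOsm/kg

-0.4 mOsm/kg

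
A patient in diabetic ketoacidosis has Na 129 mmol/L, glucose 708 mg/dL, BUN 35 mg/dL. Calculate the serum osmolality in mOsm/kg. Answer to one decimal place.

309.8 mOsm/kg

Calculated osmolality = 2·Na + glucose/18 + BUN/2.8
= 2·129 + 708/18 + 35/2.8
= 258 + 39.33 + 12.50
= 309.83 mOsm/kg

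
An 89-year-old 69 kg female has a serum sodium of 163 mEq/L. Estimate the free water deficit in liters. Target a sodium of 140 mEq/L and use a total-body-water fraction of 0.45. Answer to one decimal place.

TBW = 0.45 · 69 = 31.05 L
Free water deficit = TBW · (Na/140 − 1)
= 31.05 · (163/140 − 1)
= 31.05 · 0.1643
= 5.1 L

5.1 L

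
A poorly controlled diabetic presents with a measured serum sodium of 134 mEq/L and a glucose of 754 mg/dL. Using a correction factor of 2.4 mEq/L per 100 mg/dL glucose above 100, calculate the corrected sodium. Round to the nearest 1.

150 mEq/L

Corrected Na = measured Na + 2.4 · (glucose − 100)/100
= 134 + 2.4 · (754 − 100)/100
= 134 + 15.7
= 149.7 mEq/L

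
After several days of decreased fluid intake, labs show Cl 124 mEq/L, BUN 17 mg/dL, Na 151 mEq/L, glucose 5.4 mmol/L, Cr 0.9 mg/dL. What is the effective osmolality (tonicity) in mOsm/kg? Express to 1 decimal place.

307.4 mOsm/kg

Effective osmolality excludes urea (freely permeant across cell membranes):
2·Na + glucose
= 2·151 + 5.4
= 302 + 5.4
= 307.4 mOsm/kg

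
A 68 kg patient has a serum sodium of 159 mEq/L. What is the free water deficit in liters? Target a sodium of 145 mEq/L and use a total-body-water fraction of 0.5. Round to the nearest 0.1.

TBW = 0.5 · 68 = 34 L
Free water deficit = TBW · (Na/145 − 1)
= 34 · (159/145 − 1)
= 34 · 0.0966
= 3.28 L

3.3 L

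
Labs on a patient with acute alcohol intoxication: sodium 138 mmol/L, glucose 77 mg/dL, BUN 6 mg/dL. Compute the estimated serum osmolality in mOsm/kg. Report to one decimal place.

282.4 mOsm/kg

Calculated osmolality = 2·Na + glucose/18 + BUN/2.8
= 2·138 + 77/18 + 6/2.8
= 276 + 4.28 + 2.14
= 282.42 mOsm/kg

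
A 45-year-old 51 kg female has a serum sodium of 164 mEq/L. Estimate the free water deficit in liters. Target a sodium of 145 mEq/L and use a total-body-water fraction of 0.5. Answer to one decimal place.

TBW = 0.5 · 51 = 25.5 L
Free water deficit = TBW · (Na/145 − 1)
= 25.5 · (164/145 − 1)
= 25.5 · 0.131
= 3.34 L

3.3 L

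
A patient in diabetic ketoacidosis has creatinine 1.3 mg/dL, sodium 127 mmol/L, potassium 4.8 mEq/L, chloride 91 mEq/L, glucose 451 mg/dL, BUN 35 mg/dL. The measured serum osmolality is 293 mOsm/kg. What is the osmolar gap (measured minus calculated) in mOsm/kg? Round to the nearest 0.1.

1.4 mOsm/kg

Calculated osmolality = 2·Na + glucose/18 + BUN/2.8
= 2·127 + 451/18 + 35/2.8
= 254 + 25.06 + 12.50
= 291.56 mOsm/kg ≈ 291.6 mOsm/kg
Osmolar gap = measured − calculated = 293 − 291.6 = 1.4 mOsm/kg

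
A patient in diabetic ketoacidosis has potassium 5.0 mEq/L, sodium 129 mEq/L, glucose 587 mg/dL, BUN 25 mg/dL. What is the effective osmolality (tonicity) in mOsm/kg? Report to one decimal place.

Effective osmolality excludes urea (freely permeant across cell membranes):
2·Na + glucose/18
= 2·129 + 587/18
= 258 + 32.61
= 290.61 mOsm/kg

290.6 mOsm/kg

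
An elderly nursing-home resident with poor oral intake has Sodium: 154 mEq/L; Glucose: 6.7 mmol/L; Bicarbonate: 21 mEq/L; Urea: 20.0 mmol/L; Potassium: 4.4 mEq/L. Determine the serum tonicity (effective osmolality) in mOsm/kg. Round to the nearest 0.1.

314.7 mOsm/kg

Effective osmolality excludes urea (freely permeant across cell membranes):
2·Na + glucose
= 2·154 + 6.7
= 308 + 6.7
= 314.7 mOsm/kg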